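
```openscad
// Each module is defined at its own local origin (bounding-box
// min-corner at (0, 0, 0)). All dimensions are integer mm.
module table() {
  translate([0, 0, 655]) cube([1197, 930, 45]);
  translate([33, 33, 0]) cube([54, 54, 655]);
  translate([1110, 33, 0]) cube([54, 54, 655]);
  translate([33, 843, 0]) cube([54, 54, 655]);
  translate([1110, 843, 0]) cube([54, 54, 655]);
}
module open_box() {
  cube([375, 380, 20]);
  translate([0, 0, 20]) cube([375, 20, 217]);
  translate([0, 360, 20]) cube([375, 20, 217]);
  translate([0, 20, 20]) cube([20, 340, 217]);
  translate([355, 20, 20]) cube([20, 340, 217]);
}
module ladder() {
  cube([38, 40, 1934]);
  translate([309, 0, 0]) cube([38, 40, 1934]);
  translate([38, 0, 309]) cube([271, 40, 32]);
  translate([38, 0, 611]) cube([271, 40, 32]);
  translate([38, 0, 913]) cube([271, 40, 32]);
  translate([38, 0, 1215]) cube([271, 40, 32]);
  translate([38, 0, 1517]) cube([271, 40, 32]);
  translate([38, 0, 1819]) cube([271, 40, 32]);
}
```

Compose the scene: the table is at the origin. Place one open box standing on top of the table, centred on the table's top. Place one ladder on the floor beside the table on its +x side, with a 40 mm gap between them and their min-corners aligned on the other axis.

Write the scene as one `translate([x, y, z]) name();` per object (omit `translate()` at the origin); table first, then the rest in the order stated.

table();
translate([411, 275, 700]) open_box();
translate([1237, 0, 0]) ladder();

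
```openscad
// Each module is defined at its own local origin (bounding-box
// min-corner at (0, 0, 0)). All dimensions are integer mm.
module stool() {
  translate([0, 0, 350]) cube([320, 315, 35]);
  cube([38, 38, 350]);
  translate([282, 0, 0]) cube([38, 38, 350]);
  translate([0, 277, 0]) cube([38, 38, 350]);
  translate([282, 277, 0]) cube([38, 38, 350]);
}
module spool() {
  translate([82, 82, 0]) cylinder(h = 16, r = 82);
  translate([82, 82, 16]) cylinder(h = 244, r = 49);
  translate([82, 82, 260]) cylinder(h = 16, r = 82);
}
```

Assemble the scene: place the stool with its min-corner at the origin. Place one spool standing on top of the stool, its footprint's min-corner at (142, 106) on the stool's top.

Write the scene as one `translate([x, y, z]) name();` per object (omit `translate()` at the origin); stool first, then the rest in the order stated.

stool();
translate([142, 106, 385]) spool();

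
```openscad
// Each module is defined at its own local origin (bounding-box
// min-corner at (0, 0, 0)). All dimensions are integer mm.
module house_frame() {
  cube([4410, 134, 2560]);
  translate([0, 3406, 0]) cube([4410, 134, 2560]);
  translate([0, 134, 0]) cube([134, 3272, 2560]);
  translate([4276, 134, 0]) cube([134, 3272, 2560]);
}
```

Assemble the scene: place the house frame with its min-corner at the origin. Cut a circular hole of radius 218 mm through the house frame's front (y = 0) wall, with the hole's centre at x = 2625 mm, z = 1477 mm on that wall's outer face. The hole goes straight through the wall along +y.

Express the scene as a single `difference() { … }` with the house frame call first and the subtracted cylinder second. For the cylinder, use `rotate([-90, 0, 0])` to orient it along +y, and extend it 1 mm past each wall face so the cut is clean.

difference() {
  house_frame();
  translate([2625, -1, 1477]) rotate([-90, 0, 0]) cylinder(h = 136, r = 218);
}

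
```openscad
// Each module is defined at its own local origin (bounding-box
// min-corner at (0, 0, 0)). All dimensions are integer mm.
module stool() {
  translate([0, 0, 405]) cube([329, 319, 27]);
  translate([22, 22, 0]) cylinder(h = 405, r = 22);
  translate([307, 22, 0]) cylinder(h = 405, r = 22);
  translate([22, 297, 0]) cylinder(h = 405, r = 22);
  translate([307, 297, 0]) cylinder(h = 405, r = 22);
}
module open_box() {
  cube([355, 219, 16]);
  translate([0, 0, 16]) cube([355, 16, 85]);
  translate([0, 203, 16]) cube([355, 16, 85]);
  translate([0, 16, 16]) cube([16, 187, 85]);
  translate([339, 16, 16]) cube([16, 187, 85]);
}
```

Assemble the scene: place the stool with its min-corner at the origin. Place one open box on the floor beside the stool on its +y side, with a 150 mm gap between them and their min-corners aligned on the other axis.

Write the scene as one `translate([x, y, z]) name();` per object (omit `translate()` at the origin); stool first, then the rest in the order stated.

stool();
translate([0, 469, 0]) open_box();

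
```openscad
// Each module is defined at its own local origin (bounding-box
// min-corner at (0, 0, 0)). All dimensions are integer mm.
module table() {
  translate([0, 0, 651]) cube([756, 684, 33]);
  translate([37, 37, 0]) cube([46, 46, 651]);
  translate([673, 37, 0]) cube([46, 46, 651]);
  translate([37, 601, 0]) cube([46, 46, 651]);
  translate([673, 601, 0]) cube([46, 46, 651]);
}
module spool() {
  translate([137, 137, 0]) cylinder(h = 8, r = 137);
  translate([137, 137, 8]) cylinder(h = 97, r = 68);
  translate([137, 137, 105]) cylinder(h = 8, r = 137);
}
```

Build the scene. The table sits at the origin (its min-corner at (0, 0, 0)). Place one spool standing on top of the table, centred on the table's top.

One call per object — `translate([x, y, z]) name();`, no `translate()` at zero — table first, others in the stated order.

table();
translate([241, 205, 684]) spool();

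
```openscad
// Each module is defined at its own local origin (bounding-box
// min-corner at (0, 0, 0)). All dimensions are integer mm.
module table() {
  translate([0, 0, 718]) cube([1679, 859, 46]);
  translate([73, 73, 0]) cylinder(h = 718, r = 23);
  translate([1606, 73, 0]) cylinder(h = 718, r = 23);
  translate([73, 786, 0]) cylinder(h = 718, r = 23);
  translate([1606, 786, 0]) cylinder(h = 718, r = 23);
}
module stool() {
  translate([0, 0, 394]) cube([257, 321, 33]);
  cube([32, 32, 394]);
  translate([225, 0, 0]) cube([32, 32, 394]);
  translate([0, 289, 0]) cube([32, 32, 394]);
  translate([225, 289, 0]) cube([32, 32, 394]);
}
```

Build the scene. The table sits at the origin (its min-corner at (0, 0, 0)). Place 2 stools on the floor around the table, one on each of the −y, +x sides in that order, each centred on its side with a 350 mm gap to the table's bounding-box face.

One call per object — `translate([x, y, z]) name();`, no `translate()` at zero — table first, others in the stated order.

table();
translate([711, -671, 0]) stool();
translate([2029, 269, 0]) stool();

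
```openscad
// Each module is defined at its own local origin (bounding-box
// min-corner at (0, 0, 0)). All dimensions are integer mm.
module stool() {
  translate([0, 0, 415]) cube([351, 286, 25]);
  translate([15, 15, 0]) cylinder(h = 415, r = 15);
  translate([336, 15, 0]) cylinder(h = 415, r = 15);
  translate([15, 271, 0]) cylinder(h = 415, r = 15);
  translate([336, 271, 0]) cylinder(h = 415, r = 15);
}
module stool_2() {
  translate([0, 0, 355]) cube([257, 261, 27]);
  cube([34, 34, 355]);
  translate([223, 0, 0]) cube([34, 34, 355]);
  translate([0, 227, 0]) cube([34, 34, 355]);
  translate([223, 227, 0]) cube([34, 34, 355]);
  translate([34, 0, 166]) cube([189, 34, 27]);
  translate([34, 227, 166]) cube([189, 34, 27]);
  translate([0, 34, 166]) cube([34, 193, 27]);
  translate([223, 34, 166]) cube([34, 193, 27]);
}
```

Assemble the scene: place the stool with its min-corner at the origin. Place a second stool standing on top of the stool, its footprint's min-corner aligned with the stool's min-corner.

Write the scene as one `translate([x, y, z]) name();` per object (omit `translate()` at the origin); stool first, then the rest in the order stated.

stool();
translate([0, 0, 440]) stool_2();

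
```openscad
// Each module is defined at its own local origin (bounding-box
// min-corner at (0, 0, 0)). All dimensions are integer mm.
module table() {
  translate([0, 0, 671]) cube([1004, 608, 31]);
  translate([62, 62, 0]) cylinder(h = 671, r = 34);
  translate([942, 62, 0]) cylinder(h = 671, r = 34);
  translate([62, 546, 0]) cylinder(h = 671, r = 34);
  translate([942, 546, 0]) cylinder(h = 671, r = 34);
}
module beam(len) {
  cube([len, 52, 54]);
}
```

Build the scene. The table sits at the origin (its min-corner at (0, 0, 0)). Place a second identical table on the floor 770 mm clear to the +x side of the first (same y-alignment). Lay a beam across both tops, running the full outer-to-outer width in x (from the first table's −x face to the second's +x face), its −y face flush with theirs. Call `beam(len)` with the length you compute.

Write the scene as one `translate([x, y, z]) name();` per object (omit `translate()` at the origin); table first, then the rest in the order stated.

table();
translate([1774, 0, 0]) table();
translate([0, 0, 702]) beam(2778);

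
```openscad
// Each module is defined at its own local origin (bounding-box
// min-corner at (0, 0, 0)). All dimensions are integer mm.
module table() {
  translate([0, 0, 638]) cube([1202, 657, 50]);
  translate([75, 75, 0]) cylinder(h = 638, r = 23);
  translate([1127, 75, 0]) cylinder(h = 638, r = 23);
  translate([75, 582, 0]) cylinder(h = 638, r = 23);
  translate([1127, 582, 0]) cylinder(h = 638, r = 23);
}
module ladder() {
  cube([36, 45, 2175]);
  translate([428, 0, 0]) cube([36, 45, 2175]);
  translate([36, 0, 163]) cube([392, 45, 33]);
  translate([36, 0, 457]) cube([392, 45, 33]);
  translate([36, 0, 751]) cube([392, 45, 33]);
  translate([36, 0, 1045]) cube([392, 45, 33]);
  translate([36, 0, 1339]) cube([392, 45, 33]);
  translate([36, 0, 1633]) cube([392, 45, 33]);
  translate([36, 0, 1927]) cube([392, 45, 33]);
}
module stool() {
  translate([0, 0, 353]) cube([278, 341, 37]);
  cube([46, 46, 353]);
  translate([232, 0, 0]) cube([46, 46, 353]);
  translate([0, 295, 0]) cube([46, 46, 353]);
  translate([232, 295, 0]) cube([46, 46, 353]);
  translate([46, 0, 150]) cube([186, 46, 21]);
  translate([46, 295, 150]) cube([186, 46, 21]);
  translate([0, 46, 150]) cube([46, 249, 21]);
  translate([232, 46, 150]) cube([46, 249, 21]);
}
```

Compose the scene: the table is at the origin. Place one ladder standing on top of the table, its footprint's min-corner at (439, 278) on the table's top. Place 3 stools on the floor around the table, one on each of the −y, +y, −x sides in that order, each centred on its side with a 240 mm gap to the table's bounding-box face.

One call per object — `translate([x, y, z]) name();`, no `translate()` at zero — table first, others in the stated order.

table();
translate([439, 278, 688]) ladder();
translate([462, -581, 0]) stool();
translate([462, 897, 0]) stool();
translate([-518, 158, 0]) stool();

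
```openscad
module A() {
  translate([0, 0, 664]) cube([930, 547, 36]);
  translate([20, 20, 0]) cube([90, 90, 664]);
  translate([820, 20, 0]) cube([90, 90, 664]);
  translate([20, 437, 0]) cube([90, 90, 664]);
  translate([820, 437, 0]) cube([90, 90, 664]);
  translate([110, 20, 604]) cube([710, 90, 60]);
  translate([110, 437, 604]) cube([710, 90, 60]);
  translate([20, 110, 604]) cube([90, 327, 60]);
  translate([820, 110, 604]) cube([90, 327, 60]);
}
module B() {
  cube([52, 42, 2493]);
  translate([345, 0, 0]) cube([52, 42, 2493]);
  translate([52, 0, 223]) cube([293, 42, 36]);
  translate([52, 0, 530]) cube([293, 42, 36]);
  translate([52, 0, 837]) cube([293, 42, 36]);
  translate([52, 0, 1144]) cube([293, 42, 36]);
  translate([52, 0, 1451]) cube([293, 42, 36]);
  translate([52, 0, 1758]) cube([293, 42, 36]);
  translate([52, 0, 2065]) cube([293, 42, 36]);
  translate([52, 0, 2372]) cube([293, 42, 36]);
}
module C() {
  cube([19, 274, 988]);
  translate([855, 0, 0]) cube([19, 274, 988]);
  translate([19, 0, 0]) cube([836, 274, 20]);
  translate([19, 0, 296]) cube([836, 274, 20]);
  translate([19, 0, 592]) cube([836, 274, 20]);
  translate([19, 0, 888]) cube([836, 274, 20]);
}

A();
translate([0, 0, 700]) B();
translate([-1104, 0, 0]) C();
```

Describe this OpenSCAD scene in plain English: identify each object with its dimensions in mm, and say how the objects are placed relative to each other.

A is a table: top 930 mm (x) × 547 mm (y), 36 mm thick, upper face at z = 700 mm, on four 90×90 mm square legs, each inset 20 mm from the nearest pair of top edges, running from z = 0 to the bottom of the top. Four apron rails, 90 mm thick and 60 mm tall, run between adjacent legs with their top edges flush with the underside of the top and their outer faces flush with the legs' outer faces.

B is a wooden ladder with two side rails of 52×42 mm section and 2493 mm height, set 397 mm apart overall. Between them run 8 rectangular rungs (42 mm deep, 36 mm thick), front faces flush with the rails' −y face. The bottom of the first rung is 223 mm above the floor and each subsequent rung is 307 mm higher than the one below.

C is a bookshelf 874 mm wide overall, 274 mm deep and 988 mm tall. The two sides are 19 mm thick vertical panels. 4 horizontal shelves of 20 mm thickness span between the inner faces of the sides; the lowest shelf sits on the floor and shelves are stacked with a clear vertical gap of 276 mm between each pair.

The ladder is on top of the table. The bookshelf is on the floor beside the table on its −x side.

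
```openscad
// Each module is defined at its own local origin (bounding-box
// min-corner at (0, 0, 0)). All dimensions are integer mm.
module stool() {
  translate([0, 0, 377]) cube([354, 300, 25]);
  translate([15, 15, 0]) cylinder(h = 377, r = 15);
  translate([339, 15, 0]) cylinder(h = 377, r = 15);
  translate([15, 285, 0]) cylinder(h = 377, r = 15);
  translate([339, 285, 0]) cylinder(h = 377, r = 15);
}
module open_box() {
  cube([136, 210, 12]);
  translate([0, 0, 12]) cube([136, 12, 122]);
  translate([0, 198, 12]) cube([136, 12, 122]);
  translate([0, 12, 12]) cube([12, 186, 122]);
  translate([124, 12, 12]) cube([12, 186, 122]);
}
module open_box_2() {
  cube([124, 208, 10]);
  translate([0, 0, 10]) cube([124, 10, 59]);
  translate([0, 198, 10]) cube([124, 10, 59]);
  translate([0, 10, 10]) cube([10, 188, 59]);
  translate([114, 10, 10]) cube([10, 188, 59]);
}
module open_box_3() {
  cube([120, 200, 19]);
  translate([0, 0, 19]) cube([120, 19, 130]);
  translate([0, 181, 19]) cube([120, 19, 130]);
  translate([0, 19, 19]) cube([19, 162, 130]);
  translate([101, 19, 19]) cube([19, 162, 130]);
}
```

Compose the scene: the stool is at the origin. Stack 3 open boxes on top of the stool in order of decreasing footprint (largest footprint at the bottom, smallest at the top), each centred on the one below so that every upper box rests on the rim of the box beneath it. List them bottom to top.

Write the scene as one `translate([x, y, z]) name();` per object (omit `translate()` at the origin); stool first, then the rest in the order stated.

stool();
translate([109, 45, 402]) open_box();
translate([115, 46, 536]) open_box_2();
translate([117, 50, 605]) open_box_3();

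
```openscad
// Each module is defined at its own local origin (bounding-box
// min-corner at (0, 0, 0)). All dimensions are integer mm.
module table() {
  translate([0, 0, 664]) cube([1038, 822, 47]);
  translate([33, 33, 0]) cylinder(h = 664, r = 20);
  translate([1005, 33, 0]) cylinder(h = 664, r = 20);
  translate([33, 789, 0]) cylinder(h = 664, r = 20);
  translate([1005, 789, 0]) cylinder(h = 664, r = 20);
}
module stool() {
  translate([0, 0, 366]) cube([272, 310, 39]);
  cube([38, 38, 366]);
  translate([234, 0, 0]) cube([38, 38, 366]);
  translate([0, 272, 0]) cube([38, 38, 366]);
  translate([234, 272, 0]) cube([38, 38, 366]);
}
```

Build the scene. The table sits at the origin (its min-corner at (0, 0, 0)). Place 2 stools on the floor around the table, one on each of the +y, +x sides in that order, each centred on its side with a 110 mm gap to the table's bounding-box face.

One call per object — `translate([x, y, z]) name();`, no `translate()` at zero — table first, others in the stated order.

table();
translate([383, 932, 0]) stool();
translate([1148, 256, 0]) stool();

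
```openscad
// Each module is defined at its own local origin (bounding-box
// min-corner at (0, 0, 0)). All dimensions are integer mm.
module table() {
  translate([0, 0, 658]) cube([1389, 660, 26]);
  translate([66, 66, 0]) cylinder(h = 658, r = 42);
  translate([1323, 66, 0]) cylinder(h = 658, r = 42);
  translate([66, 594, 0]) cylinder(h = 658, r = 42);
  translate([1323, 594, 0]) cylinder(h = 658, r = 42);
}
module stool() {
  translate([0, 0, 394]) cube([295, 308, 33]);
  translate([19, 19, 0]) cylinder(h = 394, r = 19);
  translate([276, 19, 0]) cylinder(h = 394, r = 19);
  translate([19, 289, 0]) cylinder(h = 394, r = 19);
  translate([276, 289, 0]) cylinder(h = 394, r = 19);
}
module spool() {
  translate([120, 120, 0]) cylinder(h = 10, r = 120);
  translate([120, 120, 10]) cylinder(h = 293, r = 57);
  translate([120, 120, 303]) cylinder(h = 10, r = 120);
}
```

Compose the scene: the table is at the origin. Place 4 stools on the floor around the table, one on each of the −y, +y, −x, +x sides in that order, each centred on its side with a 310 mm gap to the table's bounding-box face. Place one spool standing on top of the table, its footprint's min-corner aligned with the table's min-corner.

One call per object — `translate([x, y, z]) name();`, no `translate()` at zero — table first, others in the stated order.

table();
translate([547, -618, 0]) stool();
translate([547, 970, 0]) stool();
translate([-605, 176, 0]) stool();
translate([1699, 176, 0]) stool();
translate([0, 0, 684]) spool();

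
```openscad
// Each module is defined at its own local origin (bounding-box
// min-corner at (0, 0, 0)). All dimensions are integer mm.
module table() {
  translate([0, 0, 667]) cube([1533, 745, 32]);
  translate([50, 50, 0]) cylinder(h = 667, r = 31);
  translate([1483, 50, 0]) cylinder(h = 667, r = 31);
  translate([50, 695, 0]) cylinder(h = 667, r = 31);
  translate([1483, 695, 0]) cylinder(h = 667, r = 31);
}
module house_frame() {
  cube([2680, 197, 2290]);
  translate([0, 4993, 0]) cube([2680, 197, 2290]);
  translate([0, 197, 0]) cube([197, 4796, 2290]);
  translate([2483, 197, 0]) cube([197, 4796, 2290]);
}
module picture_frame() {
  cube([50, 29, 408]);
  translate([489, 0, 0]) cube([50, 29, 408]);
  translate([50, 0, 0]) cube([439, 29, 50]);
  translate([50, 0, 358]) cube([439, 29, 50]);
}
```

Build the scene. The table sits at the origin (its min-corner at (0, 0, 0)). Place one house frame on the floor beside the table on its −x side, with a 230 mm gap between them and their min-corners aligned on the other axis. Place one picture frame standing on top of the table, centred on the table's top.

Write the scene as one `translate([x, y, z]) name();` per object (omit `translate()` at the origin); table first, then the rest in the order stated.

table();
translate([-2910, 0, 0]) house_frame();
translate([497, 358, 699]) picture_frame();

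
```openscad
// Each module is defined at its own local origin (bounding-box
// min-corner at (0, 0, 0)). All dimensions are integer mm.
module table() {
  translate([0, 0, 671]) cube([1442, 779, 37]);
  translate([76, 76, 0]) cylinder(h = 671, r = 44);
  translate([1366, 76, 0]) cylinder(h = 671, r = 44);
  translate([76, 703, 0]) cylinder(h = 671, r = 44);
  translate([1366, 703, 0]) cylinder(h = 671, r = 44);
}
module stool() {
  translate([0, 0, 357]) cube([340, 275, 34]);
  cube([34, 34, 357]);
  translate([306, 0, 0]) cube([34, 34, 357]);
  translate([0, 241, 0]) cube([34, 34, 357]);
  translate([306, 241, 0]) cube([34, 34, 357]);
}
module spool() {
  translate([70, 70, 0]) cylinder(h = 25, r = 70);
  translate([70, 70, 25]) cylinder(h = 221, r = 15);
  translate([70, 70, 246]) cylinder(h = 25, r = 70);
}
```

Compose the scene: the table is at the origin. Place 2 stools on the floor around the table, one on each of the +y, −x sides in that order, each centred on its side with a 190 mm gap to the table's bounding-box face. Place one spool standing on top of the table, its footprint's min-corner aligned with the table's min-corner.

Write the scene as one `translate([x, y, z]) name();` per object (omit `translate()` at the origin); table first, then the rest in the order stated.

table();
translate([551, 969, 0]) stool();
translate([-530, 252, 0]) stool();
translate([0, 0, 708]) spool();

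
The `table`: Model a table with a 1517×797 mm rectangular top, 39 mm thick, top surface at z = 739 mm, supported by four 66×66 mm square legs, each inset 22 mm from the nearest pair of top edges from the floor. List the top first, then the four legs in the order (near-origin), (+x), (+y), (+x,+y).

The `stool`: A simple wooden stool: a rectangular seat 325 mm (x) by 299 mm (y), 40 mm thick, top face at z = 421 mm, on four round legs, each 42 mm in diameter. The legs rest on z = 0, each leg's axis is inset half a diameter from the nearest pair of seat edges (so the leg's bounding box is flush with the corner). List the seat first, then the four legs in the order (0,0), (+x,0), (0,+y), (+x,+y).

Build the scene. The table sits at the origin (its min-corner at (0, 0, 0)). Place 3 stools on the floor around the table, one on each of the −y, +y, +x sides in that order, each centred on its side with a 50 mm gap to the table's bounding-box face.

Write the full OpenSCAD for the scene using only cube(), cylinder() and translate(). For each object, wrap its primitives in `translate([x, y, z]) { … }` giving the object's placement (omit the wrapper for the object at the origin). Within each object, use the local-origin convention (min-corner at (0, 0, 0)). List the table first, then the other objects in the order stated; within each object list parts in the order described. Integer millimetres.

translate([0, 0, 700]) cube([1517, 797, 39]);
translate([22, 22, 0]) cube([66, 66, 700]);
translate([1429, 22, 0]) cube([66, 66, 700]);
translate([22, 709, 0]) cube([66, 66, 700]);
translate([1429, 709, 0]) cube([66, 66, 700]);
translate([596, -349, 0]) {
  translate([0, 0, 381]) cube([325, 299, 40]);
  translate([21, 21, 0]) cylinder(h = 381, r = 21);
  translate([304, 21, 0]) cylinder(h = 381, r = 21);
  translate([21, 278, 0]) cylinder(h = 381, r = 21);
  translate([304, 278, 0]) cylinder(h = 381, r = 21);
}
translate([596, 847, 0]) {
  translate([0, 0, 381]) cube([325, 299, 40]);
  translate([21, 21, 0]) cylinder(h = 381, r = 21);
  translate([304, 21, 0]) cylinder(h = 381, r = 21);
  translate([21, 278, 0]) cylinder(h = 381, r = 21);
  translate([304, 278, 0]) cylinder(h = 381, r = 21);
}
translate([1567, 249, 0]) {
  translate([0, 0, 381]) cube([325, 299, 40]);
  translate([21, 21, 0]) cylinder(h = 381, r = 21);
  translate([304, 21, 0]) cylinder(h = 381, r = 21);
  translate([21, 278, 0]) cylinder(h = 381, r = 21);
  translate([304, 278, 0]) cylinder(h = 381, r = 21);
}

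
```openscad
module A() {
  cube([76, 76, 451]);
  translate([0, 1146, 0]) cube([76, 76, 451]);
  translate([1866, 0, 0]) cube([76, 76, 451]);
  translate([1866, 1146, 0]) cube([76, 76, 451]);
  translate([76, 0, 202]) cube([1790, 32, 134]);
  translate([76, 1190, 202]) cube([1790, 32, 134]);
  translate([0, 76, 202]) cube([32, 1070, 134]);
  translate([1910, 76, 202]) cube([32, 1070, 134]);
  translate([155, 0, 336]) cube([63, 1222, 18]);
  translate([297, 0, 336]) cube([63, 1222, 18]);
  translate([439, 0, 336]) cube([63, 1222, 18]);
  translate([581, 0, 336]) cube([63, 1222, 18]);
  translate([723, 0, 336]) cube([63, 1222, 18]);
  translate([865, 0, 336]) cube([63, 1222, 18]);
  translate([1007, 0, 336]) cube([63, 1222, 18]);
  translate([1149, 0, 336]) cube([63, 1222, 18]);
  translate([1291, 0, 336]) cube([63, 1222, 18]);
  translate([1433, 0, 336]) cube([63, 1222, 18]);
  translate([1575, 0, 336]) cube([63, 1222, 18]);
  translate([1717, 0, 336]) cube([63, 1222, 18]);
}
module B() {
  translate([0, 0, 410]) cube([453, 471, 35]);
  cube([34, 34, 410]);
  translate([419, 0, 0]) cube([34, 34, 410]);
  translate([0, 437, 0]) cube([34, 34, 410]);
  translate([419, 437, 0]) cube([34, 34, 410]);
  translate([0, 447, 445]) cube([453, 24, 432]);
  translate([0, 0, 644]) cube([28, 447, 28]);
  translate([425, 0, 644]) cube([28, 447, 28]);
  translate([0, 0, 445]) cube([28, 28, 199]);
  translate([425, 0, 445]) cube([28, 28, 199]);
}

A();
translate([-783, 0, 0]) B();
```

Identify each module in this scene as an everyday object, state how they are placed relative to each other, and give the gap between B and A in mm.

A is a bed frame. B is a chair. The chair is on the floor beside the bed frame on its −x side. The gap between the chair and the bed frame is 330 mm.

The chair's nearest face is 330 mm from the bed frame's −x face.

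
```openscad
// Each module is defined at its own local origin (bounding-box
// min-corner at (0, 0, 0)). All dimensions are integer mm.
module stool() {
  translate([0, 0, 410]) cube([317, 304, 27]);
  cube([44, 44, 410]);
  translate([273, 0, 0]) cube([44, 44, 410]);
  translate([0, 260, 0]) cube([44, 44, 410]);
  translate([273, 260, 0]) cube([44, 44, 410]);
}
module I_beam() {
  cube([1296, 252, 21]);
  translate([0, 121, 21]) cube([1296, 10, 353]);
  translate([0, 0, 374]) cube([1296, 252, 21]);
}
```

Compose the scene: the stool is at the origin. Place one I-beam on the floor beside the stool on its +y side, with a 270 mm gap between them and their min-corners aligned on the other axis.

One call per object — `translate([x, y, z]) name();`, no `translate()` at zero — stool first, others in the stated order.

stool();
translate([0, 574, 0]) I_beam();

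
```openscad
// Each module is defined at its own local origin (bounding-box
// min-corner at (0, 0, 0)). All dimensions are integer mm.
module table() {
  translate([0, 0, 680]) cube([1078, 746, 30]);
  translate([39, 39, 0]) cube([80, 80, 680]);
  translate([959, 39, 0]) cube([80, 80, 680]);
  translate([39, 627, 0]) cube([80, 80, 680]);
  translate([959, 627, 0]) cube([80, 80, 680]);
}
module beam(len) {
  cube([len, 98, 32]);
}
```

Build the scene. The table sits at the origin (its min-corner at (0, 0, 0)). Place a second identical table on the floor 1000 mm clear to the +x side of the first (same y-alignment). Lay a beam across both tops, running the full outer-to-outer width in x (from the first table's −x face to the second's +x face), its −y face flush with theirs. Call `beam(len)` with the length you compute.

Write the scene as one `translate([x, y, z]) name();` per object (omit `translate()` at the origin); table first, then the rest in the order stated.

table();
translate([2078, 0, 0]) table();
translate([0, 0, 710]) beam(3156);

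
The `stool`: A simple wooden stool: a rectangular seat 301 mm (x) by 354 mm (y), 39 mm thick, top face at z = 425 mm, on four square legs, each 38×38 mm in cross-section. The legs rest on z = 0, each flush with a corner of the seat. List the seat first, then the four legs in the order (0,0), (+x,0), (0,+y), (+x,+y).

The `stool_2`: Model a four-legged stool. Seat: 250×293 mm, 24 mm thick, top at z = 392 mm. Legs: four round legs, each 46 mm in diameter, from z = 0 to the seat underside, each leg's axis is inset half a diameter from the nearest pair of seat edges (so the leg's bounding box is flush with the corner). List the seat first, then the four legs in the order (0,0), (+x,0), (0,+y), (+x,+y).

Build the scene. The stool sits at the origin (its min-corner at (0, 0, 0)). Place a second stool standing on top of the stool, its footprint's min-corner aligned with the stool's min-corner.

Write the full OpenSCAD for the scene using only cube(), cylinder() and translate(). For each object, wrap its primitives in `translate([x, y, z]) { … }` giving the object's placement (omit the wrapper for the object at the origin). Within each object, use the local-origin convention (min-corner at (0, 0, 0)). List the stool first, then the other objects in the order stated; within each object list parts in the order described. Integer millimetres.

translate([0, 0, 386]) cube([301, 354, 39]);
cube([38, 38, 386]);
translate([263, 0, 0]) cube([38, 38, 386]);
translate([0, 316, 0]) cube([38, 38, 386]);
translate([263, 316, 0]) cube([38, 38, 386]);
translate([0, 0, 425]) {
  translate([0, 0, 368]) cube([250, 293, 24]);
  translate([23, 23, 0]) cylinder(h = 368, r = 23);
  translate([227, 23, 0]) cylinder(h = 368, r = 23);
  translate([23, 270, 0]) cylinder(h = 368, r = 23);
  translate([227, 270, 0]) cylinder(h = 368, r = 23);
}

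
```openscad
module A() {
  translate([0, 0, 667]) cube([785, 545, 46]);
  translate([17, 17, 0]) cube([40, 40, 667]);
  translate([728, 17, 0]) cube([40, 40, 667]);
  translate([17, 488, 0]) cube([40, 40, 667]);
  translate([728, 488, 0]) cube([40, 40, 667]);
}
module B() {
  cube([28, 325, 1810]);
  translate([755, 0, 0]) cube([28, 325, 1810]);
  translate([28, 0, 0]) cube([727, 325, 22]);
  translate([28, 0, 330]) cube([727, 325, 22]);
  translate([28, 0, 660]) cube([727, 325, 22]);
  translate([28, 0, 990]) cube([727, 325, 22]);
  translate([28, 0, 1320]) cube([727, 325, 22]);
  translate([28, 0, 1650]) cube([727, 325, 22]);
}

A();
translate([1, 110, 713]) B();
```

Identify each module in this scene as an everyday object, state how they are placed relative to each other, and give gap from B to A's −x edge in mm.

The bookshelf's min-x is at 1; the table's min-x is 0; gap = 1 mm.

A is a table. B is a bookshelf. The bookshelf is on top of the table, centred. The gap from the bookshelf to the table's −x edge is 1 mm.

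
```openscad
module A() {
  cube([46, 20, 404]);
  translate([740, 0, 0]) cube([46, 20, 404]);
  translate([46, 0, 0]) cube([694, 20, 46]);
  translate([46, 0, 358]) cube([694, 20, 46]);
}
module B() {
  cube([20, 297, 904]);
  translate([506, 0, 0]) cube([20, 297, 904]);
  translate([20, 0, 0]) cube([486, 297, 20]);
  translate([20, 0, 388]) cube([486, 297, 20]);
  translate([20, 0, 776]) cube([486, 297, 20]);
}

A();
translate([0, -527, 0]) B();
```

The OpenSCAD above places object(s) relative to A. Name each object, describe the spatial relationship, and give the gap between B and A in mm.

The bookshelf's nearest face is 230 mm from the picture frame's −y face.

A is a picture frame. B is a bookshelf. The bookshelf is on the floor beside the picture frame on its −y side. The gap between the bookshelf and the picture frame is 230 mm.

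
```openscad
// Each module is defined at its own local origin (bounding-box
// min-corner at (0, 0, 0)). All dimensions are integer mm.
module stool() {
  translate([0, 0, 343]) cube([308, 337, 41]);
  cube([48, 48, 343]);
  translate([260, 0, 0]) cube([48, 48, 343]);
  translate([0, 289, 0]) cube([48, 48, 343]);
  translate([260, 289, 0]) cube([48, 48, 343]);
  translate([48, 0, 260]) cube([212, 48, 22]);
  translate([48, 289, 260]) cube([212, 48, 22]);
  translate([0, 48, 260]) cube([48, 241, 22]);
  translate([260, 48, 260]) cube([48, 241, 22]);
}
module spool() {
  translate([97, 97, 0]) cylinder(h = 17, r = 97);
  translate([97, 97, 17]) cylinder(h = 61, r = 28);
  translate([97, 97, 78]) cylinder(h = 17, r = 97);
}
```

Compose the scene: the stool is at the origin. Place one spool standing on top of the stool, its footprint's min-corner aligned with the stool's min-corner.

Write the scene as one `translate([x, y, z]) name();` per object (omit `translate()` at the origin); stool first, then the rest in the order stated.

stool();
translate([0, 0, 384]) spool();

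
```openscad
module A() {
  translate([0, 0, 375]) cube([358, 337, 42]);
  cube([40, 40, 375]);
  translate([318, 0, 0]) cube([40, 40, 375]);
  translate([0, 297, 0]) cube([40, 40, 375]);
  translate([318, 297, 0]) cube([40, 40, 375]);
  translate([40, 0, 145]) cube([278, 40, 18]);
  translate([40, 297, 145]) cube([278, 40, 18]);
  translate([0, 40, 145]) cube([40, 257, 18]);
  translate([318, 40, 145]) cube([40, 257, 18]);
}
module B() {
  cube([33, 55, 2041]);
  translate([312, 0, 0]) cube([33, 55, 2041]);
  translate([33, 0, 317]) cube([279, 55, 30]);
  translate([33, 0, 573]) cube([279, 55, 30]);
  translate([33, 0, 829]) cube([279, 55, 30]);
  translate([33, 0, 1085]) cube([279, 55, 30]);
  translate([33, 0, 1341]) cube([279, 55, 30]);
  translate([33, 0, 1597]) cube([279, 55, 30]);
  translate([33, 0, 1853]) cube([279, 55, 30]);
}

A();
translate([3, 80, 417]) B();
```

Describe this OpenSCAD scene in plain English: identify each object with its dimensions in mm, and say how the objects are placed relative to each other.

A is a four-legged stool. The seat is a 358×337×42 mm slab whose top surface is at z = 417 mm; four square legs, each 40×40 mm in cross-section, run from the floor (z = 0) to the underside of the seat, each flush with a corner of the seat. Four stretchers, 40 mm wide and 18 mm tall, connect adjacent legs with their undersides at z = 145 mm, each running between the inner faces of the legs it joins and aligned with the legs' outer faces on the other axis.

B is a wooden ladder with two side rails of 33×55 mm section and 2041 mm height, set 345 mm apart overall. Between them run 7 rectangular rungs (55 mm deep, 30 mm thick), front faces flush with the rails' −y face. The bottom of the first rung is 317 mm above the floor and each subsequent rung is 256 mm higher than the one below.

The ladder is on top of the stool.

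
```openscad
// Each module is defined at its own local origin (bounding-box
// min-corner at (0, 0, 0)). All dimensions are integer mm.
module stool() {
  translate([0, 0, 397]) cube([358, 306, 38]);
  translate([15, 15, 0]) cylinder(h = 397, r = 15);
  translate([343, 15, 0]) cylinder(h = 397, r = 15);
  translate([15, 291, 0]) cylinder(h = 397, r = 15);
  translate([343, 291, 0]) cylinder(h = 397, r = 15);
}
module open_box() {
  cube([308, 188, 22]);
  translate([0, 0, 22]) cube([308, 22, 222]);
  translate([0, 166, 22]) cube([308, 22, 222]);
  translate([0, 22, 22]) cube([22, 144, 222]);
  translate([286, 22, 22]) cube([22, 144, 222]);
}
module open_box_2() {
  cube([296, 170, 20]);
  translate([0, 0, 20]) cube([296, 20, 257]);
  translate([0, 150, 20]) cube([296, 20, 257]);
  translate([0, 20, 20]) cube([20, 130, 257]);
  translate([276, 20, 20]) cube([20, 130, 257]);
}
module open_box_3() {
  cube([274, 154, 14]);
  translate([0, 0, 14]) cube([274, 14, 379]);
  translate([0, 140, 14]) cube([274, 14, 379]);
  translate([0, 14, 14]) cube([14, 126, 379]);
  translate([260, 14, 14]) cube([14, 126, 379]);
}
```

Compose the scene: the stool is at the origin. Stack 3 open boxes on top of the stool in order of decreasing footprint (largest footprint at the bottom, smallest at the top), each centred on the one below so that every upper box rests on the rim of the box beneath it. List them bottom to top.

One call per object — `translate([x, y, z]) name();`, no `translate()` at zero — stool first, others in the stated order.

stool();
translate([25, 59, 435]) open_box();
translate([31, 68, 679]) open_box_2();
translate([42, 76, 956]) open_box_3();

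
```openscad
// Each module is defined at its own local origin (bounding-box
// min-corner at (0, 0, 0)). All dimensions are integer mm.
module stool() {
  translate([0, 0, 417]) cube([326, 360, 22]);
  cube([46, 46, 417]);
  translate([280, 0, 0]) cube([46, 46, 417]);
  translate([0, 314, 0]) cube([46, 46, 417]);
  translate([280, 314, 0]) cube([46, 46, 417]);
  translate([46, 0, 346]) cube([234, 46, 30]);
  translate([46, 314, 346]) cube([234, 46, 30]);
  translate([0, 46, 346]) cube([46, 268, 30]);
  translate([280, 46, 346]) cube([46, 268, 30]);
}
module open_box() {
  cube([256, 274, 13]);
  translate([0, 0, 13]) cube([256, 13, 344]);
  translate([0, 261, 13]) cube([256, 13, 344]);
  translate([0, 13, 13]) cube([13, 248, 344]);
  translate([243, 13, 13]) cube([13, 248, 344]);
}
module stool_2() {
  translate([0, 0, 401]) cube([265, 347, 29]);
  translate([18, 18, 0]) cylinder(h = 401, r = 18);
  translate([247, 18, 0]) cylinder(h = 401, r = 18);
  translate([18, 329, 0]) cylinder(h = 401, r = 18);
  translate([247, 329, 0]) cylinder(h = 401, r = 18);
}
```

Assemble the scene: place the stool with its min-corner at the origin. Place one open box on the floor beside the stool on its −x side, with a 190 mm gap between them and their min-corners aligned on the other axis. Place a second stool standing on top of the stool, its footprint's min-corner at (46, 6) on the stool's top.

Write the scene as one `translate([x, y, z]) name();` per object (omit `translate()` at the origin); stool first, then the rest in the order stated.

stool();
translate([-446, 0, 0]) open_box();
translate([46, 6, 439]) stool_2();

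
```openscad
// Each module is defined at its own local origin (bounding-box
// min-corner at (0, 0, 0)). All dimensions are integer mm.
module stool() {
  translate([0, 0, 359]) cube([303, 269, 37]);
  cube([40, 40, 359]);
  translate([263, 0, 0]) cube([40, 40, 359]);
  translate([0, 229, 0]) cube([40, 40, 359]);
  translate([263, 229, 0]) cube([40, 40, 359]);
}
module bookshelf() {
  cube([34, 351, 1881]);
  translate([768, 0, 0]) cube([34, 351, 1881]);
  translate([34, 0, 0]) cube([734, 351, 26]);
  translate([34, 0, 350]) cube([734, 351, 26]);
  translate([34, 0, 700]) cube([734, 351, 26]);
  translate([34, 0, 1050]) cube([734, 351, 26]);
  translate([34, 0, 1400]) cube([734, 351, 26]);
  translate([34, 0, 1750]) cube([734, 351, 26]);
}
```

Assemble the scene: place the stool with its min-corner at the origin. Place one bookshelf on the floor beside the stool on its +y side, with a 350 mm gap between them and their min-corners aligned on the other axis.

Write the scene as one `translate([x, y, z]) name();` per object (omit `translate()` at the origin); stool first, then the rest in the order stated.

stool();
translate([0, 619, 0]) bookshelf();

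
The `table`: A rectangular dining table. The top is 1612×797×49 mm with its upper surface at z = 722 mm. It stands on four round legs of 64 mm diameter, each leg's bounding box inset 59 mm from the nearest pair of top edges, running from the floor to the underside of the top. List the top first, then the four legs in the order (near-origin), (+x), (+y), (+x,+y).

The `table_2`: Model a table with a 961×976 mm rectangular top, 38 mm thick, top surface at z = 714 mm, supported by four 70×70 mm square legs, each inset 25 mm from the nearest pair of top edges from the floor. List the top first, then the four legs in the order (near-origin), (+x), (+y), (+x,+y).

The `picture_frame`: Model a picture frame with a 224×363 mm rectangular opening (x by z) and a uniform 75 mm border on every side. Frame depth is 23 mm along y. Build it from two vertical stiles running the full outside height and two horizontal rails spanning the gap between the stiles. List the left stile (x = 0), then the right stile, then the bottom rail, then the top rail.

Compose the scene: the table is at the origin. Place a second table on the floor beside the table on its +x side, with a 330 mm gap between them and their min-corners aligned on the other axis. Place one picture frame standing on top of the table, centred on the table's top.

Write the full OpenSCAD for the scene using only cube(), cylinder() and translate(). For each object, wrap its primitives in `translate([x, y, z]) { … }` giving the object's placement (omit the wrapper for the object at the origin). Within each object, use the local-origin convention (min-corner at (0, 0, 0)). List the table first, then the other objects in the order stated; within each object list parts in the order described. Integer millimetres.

translate([0, 0, 673]) cube([1612, 797, 49]);
translate([91, 91, 0]) cylinder(h = 673, r = 32);
translate([1521, 91, 0]) cylinder(h = 673, r = 32);
translate([91, 706, 0]) cylinder(h = 673, r = 32);
translate([1521, 706, 0]) cylinder(h = 673, r = 32);
translate([1942, 0, 0]) {
  translate([0, 0, 676]) cube([961, 976, 38]);
  translate([25, 25, 0]) cube([70, 70, 676]);
  translate([866, 25, 0]) cube([70, 70, 676]);
  translate([25, 881, 0]) cube([70, 70, 676]);
  translate([866, 881, 0]) cube([70, 70, 676]);
}
translate([619, 387, 722]) {
  cube([75, 23, 513]);
  translate([299, 0, 0]) cube([75, 23, 513]);
  translate([75, 0, 0]) cube([224, 23, 75]);
  translate([75, 0, 438]) cube([224, 23, 75]);
}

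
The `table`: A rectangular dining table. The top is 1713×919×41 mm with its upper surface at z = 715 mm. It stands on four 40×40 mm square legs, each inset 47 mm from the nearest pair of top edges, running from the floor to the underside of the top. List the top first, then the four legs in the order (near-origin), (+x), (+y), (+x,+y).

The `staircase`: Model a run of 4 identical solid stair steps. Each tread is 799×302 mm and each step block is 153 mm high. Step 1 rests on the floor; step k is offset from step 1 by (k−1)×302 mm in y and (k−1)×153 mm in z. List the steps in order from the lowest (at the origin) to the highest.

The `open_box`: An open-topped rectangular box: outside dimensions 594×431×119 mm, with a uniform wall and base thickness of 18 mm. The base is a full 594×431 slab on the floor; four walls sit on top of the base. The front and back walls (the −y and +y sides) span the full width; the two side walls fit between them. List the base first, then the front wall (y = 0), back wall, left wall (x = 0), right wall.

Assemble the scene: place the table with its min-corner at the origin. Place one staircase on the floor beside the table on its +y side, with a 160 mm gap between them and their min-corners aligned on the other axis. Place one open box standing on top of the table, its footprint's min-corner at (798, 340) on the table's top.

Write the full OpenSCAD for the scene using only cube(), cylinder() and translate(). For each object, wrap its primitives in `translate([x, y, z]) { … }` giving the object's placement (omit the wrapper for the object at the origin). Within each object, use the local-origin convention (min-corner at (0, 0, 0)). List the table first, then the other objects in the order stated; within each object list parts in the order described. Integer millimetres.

translate([0, 0, 674]) cube([1713, 919, 41]);
translate([47, 47, 0]) cube([40, 40, 674]);
translate([1626, 47, 0]) cube([40, 40, 674]);
translate([47, 832, 0]) cube([40, 40, 674]);
translate([1626, 832, 0]) cube([40, 40, 674]);
translate([0, 1079, 0]) {
  cube([799, 302, 153]);
  translate([0, 302, 153]) cube([799, 302, 153]);
  translate([0, 604, 306]) cube([799, 302, 153]);
  translate([0, 906, 459]) cube([799, 302, 153]);
}
translate([798, 340, 715]) {
  cube([594, 431, 18]);
  translate([0, 0, 18]) cube([594, 18, 101]);
  translate([0, 413, 18]) cube([594, 18, 101]);
  translate([0, 18, 18]) cube([18, 395, 101]);
  translate([576, 18, 18]) cube([18, 395, 101]);
}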